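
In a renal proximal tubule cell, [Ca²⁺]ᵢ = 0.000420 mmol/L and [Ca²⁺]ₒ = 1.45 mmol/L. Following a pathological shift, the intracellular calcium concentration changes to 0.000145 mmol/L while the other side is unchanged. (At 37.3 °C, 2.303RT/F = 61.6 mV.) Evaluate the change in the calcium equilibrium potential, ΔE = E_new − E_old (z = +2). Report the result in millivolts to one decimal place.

E_old = (61.6/2)·log₁₀(1.45/0.000420) = 108.97 mV
E_new = (61.6/2)·log₁₀(1.45/0.000145) = 123.20 mV
ΔE = 123.20 − (108.97) = 14.23 mV

14.2 mV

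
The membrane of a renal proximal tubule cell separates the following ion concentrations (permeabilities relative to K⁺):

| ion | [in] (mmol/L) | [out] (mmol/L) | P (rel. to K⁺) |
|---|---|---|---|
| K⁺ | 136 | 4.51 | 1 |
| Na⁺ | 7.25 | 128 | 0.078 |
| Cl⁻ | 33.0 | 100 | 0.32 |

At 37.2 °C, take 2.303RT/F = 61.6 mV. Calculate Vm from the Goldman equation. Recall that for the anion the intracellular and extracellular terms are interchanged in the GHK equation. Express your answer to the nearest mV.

-51 mV

Vm = 61.6 · log₁₀[(Σ P·[cation]ₒ + Σ P·[anion]ᵢ) / (Σ P·[cation]ᵢ + Σ P·[anion]ₒ)]
Numerator = 1×4.51 + 0.078×128 + 0.32×33.0 = 25.05
Denominator = 1×136 + 0.078×7.25 + 0.32×100 = 168.6
Vm = 61.6 · log₁₀(0.14863) = 61.6 × (-0.8279) = -51.00 mV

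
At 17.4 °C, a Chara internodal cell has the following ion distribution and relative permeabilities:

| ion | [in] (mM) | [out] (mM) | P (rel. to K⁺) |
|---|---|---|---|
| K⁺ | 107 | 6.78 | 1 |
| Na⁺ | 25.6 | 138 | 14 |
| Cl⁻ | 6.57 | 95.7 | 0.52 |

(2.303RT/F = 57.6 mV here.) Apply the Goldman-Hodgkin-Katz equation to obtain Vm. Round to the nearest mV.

Vm = 57.6 · log₁₀[(Σ P·[cation]ₒ + Σ P·[anion]ᵢ) / (Σ P·[cation]ᵢ + Σ P·[anion]ₒ)]
Numerator = 1×6.78 + 14×138 + 0.52×6.57 = 1942
Denominator = 1×107 + 14×25.6 + 0.52×95.7 = 515.2
Vm = 57.6 · log₁₀(3.7701) = 57.6 × (0.5763) = 33.20 mV

33 mV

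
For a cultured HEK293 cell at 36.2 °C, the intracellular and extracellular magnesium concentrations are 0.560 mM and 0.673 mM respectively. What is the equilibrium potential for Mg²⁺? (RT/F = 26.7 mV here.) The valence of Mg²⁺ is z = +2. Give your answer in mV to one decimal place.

2.5 mV

E = (26.7/z) · ln([Mg²⁺]_out/[Mg²⁺]_in) with z = +2.
= (26.7/2) · ln(0.673/0.560) = 13.35 · ln(1.202)
= 13.35 · (0.1838) = 2.45 mV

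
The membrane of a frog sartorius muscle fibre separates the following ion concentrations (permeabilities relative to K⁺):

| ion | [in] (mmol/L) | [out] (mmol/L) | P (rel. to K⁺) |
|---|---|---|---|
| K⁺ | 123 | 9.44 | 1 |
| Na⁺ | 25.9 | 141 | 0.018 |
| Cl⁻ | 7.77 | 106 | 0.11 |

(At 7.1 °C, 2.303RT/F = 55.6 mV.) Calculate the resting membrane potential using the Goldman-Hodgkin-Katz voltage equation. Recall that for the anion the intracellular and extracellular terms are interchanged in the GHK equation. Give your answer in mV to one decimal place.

Vm = 55.6 · log₁₀[(Σ P·[cation]ₒ + Σ P·[anion]ᵢ) / (Σ P·[cation]ᵢ + Σ P·[anion]ₒ)]
Numerator = 1×9.44 + 0.018×141 + 0.11×7.77 = 12.83
Denominator = 1×123 + 0.018×25.9 + 0.11×106 = 135.1
Vm = 55.6 · log₁₀(0.094968) = 55.6 × (-1.0224) = -56.85 mV

-56.8 mV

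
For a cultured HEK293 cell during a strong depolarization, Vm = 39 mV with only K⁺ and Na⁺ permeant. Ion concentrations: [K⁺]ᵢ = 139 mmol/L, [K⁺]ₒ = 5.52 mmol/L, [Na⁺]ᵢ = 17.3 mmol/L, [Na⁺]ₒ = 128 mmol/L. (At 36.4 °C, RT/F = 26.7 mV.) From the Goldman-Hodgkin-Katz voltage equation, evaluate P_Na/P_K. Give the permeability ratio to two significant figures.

Let α = P_Na/P_K. GHK: Vm = 26.7·ln[(Kₒ + α·Naₒ)/(Kᵢ + α·Naᵢ)].
e^(Vm/26.7) = e^(39.0/26.7) = 4.3089
So 4.3089·(Kᵢ + α·Naᵢ) = Kₒ + α·Naₒ → α = (4.3089·139.0 − 5.52) / (128.0 − 4.3089·17.3)
α = (598.9 − 5.52) / (128.0 − 74.54) = 593.4/53.46 = 11.1

11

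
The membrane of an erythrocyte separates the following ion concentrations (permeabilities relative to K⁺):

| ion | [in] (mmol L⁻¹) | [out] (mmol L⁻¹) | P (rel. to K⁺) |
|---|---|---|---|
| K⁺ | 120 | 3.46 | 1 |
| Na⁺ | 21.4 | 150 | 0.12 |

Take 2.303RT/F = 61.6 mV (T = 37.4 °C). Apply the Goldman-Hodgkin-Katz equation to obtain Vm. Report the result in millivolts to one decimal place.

-46.6 mV

Vm = 61.6 · log₁₀[(Σ P·[cation]ₒ + Σ P·[anion]ᵢ) / (Σ P·[cation]ᵢ + Σ P·[anion]ₒ)]
Numerator = 1×3.46 + 0.12×150 = 21.46
Denominator = 1×120 + 0.12×21.4 = 122.6
Vm = 61.6 · log₁₀(0.17509) = 61.6 × (-0.7567) = -46.62 mV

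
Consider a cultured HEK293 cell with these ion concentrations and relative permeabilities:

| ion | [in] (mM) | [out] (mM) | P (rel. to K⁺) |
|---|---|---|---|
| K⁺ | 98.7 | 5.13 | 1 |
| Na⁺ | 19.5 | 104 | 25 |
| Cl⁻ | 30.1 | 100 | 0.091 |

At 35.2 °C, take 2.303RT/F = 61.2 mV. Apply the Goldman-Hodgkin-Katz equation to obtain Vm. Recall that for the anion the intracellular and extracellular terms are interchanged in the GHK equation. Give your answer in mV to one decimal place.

Vm = 61.2 · log₁₀[(Σ P·[cation]ₒ + Σ P·[anion]ᵢ) / (Σ P·[cation]ᵢ + Σ P·[anion]ₒ)]
Numerator = 1×5.13 + 25×104 + 0.091×30.1 = 2608
Denominator = 1×98.7 + 25×19.5 + 0.091×100 = 595.3
Vm = 61.2 · log₁₀(4.3808) = 61.2 × (0.6415) = 39.26 mV

39.3 mV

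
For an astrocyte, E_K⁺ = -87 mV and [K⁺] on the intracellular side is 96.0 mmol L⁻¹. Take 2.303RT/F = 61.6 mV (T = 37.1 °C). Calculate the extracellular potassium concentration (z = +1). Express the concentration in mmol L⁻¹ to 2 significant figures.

Nernst: E = (61.6/1) · log₁₀([out]/[in]), so log₁₀([out]/[in]) = -87.0 × 1 / 61.6 = -1.4123.
[out]/[in] = 10^(-1.4123) = 0.0387.
[out] = 0.0387 × 96.0 = 3.715 mmol L⁻¹.

3.7 mmol L⁻¹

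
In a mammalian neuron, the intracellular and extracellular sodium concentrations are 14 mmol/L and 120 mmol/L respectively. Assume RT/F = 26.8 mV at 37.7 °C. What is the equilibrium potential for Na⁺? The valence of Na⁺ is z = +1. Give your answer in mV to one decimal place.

57.6 mV

E = (26.8/z) · ln([Na⁺]_out/[Na⁺]_in) with z = +1.
= (26.8/1) · ln(120/14) = 26.80 · ln(8.571)
= 26.80 · (2.1484) = 57.58 mV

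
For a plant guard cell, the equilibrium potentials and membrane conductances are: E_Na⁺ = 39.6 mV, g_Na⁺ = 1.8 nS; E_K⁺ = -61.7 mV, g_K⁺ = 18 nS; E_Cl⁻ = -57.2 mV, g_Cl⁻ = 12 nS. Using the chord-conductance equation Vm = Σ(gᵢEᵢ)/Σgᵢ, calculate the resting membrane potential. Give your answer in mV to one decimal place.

-54.3 mV

Σ gᵢEᵢ = 1.8·(39.6) + 18·(-61.7) + 12·(-57.2) = -1725.72
Σ gᵢ = 1.8 + 18 + 12 = 31.8
Vm = -1725.72 / 31.8 = -54.27 mV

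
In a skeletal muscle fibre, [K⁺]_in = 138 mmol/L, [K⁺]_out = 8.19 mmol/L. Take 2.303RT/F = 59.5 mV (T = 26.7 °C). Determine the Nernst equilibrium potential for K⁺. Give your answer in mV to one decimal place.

E = (59.5/z) · log₁₀([K⁺]_out/[K⁺]_in) with z = +1.
= (59.5/1) · log₁₀(8.19/138) = 59.50 · log₁₀(0.05935)
= 59.50 · (-1.2266) = -72.98 mV

-73.0 mV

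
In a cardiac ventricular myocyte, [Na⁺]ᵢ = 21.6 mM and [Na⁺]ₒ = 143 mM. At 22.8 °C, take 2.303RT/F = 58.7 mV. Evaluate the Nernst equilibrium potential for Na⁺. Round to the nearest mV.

48 mV

E = (58.7/z) · log₁₀([Na⁺]_out/[Na⁺]_in) with z = +1.
= (58.7/1) · log₁₀(143/21.6) = 58.70 · log₁₀(6.62)
= 58.70 · (0.8209) = 48.19 mV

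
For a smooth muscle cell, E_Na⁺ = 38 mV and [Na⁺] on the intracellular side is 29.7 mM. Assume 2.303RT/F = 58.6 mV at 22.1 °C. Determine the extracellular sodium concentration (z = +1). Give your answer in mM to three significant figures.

132 mM

Nernst: E = (58.6/1) · log₁₀([out]/[in]), so log₁₀([out]/[in]) = 38.0 × 1 / 58.6 = 0.6485.
[out]/[in] = 10^(0.6485) = 4.451.
[out] = 4.451 × 29.7 = 132.2 mM.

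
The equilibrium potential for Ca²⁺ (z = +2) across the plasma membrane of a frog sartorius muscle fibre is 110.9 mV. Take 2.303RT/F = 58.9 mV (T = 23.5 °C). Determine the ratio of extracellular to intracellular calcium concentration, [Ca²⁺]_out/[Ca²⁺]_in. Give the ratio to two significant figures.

log₁₀([out]/[in]) = E·z/(58.9) = 110.9 × 2 / 58.9 = 3.7657
[out]/[in] = 10^(3.7657) = 5830

5800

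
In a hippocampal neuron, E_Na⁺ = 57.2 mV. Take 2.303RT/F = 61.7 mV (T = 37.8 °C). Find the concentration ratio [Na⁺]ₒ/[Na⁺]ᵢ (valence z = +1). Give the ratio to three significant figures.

8.45

log₁₀([out]/[in]) = E·z/(61.7) = 57.2 × 1 / 61.7 = 0.9271
[out]/[in] = 10^(0.9271) = 8.454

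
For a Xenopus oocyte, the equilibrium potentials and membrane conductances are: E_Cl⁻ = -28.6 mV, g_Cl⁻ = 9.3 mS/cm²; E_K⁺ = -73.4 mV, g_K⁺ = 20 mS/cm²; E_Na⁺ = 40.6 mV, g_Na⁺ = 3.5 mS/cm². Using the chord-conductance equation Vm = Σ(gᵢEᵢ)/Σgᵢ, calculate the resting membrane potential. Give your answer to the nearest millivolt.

-49 mV

Σ gᵢEᵢ = 9.3·(-28.6) + 20·(-73.4) + 3.5·(40.6) = -1591.88
Σ gᵢ = 9.3 + 20 + 3.5 = 32.8
Vm = -1591.88 / 32.8 = -48.53 mV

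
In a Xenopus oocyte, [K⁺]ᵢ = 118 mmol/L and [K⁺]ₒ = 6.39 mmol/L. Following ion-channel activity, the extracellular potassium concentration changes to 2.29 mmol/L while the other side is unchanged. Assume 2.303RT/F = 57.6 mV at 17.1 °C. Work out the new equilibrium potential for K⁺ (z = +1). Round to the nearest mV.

-99 mV

After the shift: [K⁺]_out = 2.29, [K⁺]_in = 118 mmol/L.
E_new = (57.6/1)·log₁₀(2.29/118) = 57.60 · (-1.7120) = -98.61 mV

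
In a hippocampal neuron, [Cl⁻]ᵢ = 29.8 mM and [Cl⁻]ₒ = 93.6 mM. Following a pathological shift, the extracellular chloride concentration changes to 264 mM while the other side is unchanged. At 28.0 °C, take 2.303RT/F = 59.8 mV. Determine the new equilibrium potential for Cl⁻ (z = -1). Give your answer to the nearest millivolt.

After the shift: [Cl⁻]_out = 264, [Cl⁻]_in = 29.8 mM.
E_new = (59.8/-1)·log₁₀(264/29.8) = -59.80 · (0.9474) = -56.65 mV

-57 mV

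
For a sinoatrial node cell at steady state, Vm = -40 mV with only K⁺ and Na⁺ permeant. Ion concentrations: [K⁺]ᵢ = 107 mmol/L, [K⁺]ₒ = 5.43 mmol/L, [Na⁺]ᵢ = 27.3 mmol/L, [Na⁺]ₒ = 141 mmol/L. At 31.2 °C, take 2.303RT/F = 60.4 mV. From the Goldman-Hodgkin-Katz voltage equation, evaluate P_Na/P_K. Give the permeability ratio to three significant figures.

Let α = P_Na/P_K. GHK: Vm = 60.4·log₁₀[(Kₒ + α·Naₒ)/(Kᵢ + α·Naᵢ)].
10^(Vm/60.4) = 10^(-40.0/60.4) = 0.21764
So 0.21764·(Kᵢ + α·Naᵢ) = Kₒ + α·Naₒ → α = (0.21764·107.0 − 5.43) / (141.0 − 0.21764·27.3)
α = (23.29 − 5.43) / (141.0 − 5.942) = 17.86/135.1 = 0.1322

0.132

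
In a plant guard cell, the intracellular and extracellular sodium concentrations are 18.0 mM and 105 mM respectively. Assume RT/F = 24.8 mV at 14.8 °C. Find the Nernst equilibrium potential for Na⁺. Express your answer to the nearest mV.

44 mV

E = (24.8/z) · ln([Na⁺]_out/[Na⁺]_in) with z = +1.
= (24.8/1) · ln(105/18.0) = 24.80 · ln(5.833)
= 24.80 · (1.7636) = 43.74 mV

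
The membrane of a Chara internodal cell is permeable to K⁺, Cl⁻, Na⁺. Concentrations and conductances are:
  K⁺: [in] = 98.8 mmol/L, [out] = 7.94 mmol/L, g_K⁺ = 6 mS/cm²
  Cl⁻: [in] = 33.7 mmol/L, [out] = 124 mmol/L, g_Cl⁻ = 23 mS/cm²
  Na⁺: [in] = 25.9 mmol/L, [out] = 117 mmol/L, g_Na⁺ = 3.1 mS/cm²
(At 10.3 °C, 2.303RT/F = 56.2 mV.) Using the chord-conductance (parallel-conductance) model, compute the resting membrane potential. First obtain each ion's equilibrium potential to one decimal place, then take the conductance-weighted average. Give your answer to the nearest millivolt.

E_K⁺ = (56.2/1)·log₁₀(7.94/98.8) = -61.5 mV
E_Cl⁻ = (56.2/-1)·log₁₀(124/33.7) = -31.8 mV
E_Na⁺ = (56.2/1)·log₁₀(117/25.9) = 36.8 mV
Vm = (Σ gᵢEᵢ)/(Σ gᵢ) = (6·-61.5 + 23·-31.8 + 3.1·36.8) / (6 + 23 + 3.1)
= -986.32 / 32.1 = -30.73 mV

-31 mV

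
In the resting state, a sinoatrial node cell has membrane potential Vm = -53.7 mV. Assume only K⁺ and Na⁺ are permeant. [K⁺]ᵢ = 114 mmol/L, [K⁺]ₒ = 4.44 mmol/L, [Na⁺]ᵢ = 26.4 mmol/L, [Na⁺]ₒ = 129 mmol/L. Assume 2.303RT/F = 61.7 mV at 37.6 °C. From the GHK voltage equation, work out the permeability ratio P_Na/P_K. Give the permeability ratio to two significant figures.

0.087

Let α = P_Na/P_K. GHK: Vm = 61.7·log₁₀[(Kₒ + α·Naₒ)/(Kᵢ + α·Naᵢ)].
10^(Vm/61.7) = 10^(-53.7/61.7) = 0.13479
So 0.13479·(Kᵢ + α·Naᵢ) = Kₒ + α·Naₒ → α = (0.13479·114.0 − 4.44) / (129.0 − 0.13479·26.4)
α = (15.37 − 4.44) / (129.0 − 3.558) = 10.93/125.4 = 0.0871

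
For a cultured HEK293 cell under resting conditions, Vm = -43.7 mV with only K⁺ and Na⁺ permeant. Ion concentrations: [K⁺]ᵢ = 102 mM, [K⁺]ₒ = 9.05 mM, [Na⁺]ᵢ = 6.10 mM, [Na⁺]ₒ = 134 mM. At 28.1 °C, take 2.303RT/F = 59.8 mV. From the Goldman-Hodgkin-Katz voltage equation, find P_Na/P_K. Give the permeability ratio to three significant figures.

Let α = P_Na/P_K. GHK: Vm = 59.8·log₁₀[(Kₒ + α·Naₒ)/(Kᵢ + α·Naᵢ)].
10^(Vm/59.8) = 10^(-43.7/59.8) = 0.18588
So 0.18588·(Kᵢ + α·Naᵢ) = Kₒ + α·Naₒ → α = (0.18588·102.0 − 9.05) / (134.0 − 0.18588·6.1)
α = (18.96 − 9.05) / (134.0 − 1.134) = 9.91/132.9 = 0.07458

0.0746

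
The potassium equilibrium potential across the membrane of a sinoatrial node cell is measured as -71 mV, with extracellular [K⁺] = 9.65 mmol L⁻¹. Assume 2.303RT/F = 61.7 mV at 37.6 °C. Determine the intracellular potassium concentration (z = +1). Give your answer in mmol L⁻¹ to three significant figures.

Nernst: E = (61.7/1) · log₁₀([out]/[in]), so log₁₀([out]/[in]) = -71.0 × 1 / 61.7 = -1.1507.
[out]/[in] = 10^(-1.1507) = 0.07068.
[in] = 9.65 / 0.07068 = 136.5 mmol L⁻¹.

137 mmol L⁻¹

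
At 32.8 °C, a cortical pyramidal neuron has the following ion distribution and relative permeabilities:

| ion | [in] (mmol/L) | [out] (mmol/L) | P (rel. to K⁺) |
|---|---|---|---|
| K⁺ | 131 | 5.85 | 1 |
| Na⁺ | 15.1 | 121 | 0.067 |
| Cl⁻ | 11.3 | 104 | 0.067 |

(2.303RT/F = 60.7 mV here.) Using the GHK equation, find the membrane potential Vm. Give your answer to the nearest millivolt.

-59 mV

Vm = 60.7 · log₁₀[(Σ P·[cation]ₒ + Σ P·[anion]ᵢ) / (Σ P·[cation]ᵢ + Σ P·[anion]ₒ)]
Numerator = 1×5.85 + 0.067×121 + 0.067×11.3 = 14.71
Denominator = 1×131 + 0.067×15.1 + 0.067×104 = 139
Vm = 60.7 · log₁₀(0.10587) = 60.7 × (-0.9752) = -59.20 mV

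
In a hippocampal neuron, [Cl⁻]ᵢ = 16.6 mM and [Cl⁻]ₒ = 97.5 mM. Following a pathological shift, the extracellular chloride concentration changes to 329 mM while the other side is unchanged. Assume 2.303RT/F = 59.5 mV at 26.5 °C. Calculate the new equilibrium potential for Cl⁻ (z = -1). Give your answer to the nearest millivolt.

-77 mV

After the shift: [Cl⁻]_out = 329, [Cl⁻]_in = 16.6 mM.
E_new = (59.5/-1)·log₁₀(329/16.6) = -59.50 · (1.2971) = -77.18 mV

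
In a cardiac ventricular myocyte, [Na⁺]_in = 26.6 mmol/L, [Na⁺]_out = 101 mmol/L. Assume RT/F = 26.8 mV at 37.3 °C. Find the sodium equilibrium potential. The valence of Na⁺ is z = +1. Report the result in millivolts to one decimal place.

E = (26.8/z) · ln([Na⁺]_out/[Na⁺]_in) with z = +1.
= (26.8/1) · ln(101/26.6) = 26.80 · ln(3.797)
= 26.80 · (1.3342) = 35.76 mV

35.8 mV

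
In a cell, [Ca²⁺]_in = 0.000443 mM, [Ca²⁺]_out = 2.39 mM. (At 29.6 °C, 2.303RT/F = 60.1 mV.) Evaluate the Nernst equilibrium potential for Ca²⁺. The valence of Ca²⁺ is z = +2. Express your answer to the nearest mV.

112 mV

E = (60.1/z) · log₁₀([Ca²⁺]_out/[Ca²⁺]_in) with z = +2.
= (60.1/2) · log₁₀(2.39/0.000443) = 30.05 · log₁₀(5395)
= 30.05 · (3.7320) = 112.15 mV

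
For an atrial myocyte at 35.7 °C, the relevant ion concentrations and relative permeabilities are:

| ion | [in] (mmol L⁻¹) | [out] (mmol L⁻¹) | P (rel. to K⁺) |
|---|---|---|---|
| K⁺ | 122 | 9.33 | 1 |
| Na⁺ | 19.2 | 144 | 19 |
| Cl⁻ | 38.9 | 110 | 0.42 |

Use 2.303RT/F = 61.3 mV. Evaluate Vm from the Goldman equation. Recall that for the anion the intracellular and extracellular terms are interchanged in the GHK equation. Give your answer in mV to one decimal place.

Vm = 61.3 · log₁₀[(Σ P·[cation]ₒ + Σ P·[anion]ᵢ) / (Σ P·[cation]ᵢ + Σ P·[anion]ₒ)]
Numerator = 1×9.33 + 19×144 + 0.42×38.9 = 2762
Denominator = 1×122 + 19×19.2 + 0.42×110 = 533
Vm = 61.3 · log₁₀(5.1814) = 61.3 × (0.7144) = 43.80 mV

43.8 mV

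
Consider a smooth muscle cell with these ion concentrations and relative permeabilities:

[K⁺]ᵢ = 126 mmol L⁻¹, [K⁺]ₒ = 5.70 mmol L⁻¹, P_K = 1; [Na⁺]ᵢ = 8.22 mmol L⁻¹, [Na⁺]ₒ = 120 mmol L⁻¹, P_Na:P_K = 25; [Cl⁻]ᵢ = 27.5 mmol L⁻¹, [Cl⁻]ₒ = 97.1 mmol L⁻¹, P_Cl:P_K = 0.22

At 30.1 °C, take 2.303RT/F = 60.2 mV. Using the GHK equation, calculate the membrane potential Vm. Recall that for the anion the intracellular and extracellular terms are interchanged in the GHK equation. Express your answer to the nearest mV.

Vm = 60.2 · log₁₀[(Σ P·[cation]ₒ + Σ P·[anion]ᵢ) / (Σ P·[cation]ᵢ + Σ P·[anion]ₒ)]
Numerator = 1×5.70 + 25×120 + 0.22×27.5 = 3012
Denominator = 1×126 + 25×8.22 + 0.22×97.1 = 352.9
Vm = 60.2 · log₁₀(8.5352) = 60.2 × (0.9312) = 56.06 mV

56 mV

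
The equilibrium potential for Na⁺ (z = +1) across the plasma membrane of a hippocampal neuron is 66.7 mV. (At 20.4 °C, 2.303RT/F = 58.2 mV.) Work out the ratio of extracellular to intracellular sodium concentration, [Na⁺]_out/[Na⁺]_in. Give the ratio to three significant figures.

log₁₀([out]/[in]) = E·z/(58.2) = 66.7 × 1 / 58.2 = 1.1460
[out]/[in] = 10^(1.1460) = 14

14.0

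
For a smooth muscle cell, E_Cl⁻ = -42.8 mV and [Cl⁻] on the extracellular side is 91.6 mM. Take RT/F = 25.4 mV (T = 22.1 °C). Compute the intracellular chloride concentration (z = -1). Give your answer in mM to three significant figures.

17.0 mM

Nernst: E = (25.4/-1) · ln([out]/[in]), so ln([out]/[in]) = -42.8 × -1 / 25.4 = 1.6850.
[out]/[in] = e^(1.6850) = 5.393.
[in] = 91.6 / 5.393 = 16.99 mM.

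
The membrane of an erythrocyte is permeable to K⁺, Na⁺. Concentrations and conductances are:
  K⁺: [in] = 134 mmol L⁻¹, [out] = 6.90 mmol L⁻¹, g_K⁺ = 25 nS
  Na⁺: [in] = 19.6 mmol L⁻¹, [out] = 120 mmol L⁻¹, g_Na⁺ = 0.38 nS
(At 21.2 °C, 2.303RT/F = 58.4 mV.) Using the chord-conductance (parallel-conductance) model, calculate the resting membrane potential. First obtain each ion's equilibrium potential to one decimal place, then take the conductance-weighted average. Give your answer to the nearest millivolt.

-73 mV

E_K⁺ = (58.4/1)·log₁₀(6.90/134) = -75.2 mV
E_Na⁺ = (58.4/1)·log₁₀(120/19.6) = 46.0 mV
Vm = (Σ gᵢEᵢ)/(Σ gᵢ) = (25·-75.2 + 0.38·46.0) / (25 + 0.38)
= -1862.52 / 25.38 = -73.39 mV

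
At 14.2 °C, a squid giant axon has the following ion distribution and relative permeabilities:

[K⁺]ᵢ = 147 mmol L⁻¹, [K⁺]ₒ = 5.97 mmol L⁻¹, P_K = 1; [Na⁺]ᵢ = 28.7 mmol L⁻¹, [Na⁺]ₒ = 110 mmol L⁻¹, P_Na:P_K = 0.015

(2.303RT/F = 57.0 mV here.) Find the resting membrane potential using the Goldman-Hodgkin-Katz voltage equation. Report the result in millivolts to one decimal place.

-73.3 mV

Vm = 57.0 · log₁₀[(Σ P·[cation]ₒ + Σ P·[anion]ᵢ) / (Σ P·[cation]ᵢ + Σ P·[anion]ₒ)]
Numerator = 1×5.97 + 0.015×110 = 7.62
Denominator = 1×147 + 0.015×28.7 = 147.4
Vm = 57.0 · log₁₀(0.051685) = 57.0 × (-1.2866) = -73.34 mV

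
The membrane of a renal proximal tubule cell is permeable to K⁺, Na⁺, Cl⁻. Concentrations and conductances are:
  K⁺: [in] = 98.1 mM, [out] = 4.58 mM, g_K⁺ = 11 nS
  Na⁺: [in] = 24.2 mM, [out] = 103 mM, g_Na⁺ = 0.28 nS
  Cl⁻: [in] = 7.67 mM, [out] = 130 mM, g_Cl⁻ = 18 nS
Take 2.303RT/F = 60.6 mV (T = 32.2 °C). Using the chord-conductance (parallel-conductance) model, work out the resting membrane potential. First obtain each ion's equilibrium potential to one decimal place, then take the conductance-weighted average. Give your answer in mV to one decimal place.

E_K⁺ = (60.6/1)·log₁₀(4.58/98.1) = -80.6 mV
E_Na⁺ = (60.6/1)·log₁₀(103/24.2) = 38.1 mV
E_Cl⁻ = (60.6/-1)·log₁₀(130/7.67) = -74.5 mV
Vm = (Σ gᵢEᵢ)/(Σ gᵢ) = (11·-80.6 + 0.28·38.1 + 18·-74.5) / (11 + 0.28 + 18)
= -2216.93 / 29.28 = -75.71 mV

-75.7 mV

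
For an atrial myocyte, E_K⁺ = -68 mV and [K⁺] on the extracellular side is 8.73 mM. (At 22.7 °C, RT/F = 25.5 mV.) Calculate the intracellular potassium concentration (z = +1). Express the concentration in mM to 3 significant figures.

126 mM

Nernst: E = (25.5/1) · ln([out]/[in]), so ln([out]/[in]) = -68.0 × 1 / 25.5 = -2.6667.
[out]/[in] = e^(-2.6667) = 0.06948.
[in] = 8.73 / 0.06948 = 125.6 mM.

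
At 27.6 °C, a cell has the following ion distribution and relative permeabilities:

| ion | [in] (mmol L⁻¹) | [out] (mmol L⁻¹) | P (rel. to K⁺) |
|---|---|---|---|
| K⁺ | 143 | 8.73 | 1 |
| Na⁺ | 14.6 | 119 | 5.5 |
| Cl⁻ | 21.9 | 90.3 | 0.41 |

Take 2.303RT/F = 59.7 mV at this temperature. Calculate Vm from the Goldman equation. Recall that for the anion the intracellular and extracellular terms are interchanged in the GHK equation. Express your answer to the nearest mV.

Vm = 59.7 · log₁₀[(Σ P·[cation]ₒ + Σ P·[anion]ᵢ) / (Σ P·[cation]ᵢ + Σ P·[anion]ₒ)]
Numerator = 1×8.73 + 5.5×119 + 0.41×21.9 = 672.2
Denominator = 1×143 + 5.5×14.6 + 0.41×90.3 = 260.3
Vm = 59.7 · log₁₀(2.5822) = 59.7 × (0.4120) = 24.60 mV

25 mV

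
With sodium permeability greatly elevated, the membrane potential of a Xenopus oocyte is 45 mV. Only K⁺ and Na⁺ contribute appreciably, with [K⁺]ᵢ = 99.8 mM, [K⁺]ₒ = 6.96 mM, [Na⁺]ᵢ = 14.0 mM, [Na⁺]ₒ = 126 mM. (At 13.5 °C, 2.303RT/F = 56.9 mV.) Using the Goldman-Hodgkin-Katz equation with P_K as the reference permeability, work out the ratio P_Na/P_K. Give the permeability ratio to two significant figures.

15

Let α = P_Na/P_K. GHK: Vm = 56.9·log₁₀[(Kₒ + α·Naₒ)/(Kᵢ + α·Naᵢ)].
10^(Vm/56.9) = 10^(45.0/56.9) = 6.1782
So 6.1782·(Kᵢ + α·Naᵢ) = Kₒ + α·Naₒ → α = (6.1782·99.8 − 6.96) / (126.0 − 6.1782·14.0)
α = (616.6 − 6.96) / (126.0 − 86.49) = 609.6/39.51 = 15.43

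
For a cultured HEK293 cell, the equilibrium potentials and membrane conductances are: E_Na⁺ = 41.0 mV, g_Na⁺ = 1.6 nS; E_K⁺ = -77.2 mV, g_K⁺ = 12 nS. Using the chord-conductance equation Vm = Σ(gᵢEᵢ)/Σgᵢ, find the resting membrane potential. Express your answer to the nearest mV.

Σ gᵢEᵢ = 1.6·(41.0) + 12·(-77.2) = -860.80
Σ gᵢ = 1.6 + 12 = 13.6
Vm = -860.80 / 13.6 = -63.29 mV

-63 mV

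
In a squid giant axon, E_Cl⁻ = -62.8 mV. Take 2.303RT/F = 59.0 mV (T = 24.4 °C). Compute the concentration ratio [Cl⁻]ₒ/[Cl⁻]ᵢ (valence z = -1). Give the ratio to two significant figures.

log₁₀([out]/[in]) = E·z/(59.0) = -62.8 × -1 / 59.0 = 1.0644
[out]/[in] = 10^(1.0644) = 11.6

12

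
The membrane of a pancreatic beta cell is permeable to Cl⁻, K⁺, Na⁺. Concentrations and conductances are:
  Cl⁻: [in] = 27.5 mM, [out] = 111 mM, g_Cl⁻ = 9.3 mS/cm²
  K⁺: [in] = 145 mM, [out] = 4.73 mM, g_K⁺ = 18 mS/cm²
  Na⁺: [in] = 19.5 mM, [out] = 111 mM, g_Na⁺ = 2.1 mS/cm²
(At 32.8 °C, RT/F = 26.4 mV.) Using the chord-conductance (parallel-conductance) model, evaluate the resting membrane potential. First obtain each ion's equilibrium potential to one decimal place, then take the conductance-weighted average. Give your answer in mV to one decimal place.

-63.7 mV

E_Cl⁻ = (26.4/-1)·ln(111/27.5) = -36.8 mV
E_K⁺ = (26.4/1)·ln(4.73/145) = -90.4 mV
E_Na⁺ = (26.4/1)·ln(111/19.5) = 45.9 mV
Vm = (Σ gᵢEᵢ)/(Σ gᵢ) = (9.3·-36.8 + 18·-90.4 + 2.1·45.9) / (9.3 + 18 + 2.1)
= -1873.05 / 29.4 = -63.71 mV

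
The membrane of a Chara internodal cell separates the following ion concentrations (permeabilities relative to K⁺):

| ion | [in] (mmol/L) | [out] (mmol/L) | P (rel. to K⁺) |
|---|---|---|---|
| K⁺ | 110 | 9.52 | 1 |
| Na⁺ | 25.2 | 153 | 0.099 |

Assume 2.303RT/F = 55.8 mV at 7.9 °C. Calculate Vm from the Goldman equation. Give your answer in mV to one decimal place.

Vm = 55.8 · log₁₀[(Σ P·[cation]ₒ + Σ P·[anion]ᵢ) / (Σ P·[cation]ᵢ + Σ P·[anion]ₒ)]
Numerator = 1×9.52 + 0.099×153 = 24.67
Denominator = 1×110 + 0.099×25.2 = 112.5
Vm = 55.8 · log₁₀(0.21927) = 55.8 × (-0.6590) = -36.77 mV

-36.8 mV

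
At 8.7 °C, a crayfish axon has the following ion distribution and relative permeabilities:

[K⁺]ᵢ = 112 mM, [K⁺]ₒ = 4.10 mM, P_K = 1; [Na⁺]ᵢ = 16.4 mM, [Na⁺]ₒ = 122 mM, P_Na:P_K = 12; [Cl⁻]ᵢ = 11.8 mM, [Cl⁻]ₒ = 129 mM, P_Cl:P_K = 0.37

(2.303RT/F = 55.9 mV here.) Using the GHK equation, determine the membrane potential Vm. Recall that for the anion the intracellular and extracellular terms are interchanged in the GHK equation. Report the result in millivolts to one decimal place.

Vm = 55.9 · log₁₀[(Σ P·[cation]ₒ + Σ P·[anion]ᵢ) / (Σ P·[cation]ᵢ + Σ P·[anion]ₒ)]
Numerator = 1×4.10 + 12×122 + 0.37×11.8 = 1472
Denominator = 1×112 + 12×16.4 + 0.37×129 = 356.5
Vm = 55.9 · log₁₀(4.13) = 55.9 × (0.6159) = 34.43 mV

34.4 mV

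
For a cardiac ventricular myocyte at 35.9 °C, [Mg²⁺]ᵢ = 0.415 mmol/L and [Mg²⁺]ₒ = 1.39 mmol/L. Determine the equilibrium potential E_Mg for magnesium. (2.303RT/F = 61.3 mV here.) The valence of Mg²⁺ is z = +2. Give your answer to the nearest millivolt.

16 mV

E = (61.3/z) · log₁₀([Mg²⁺]_out/[Mg²⁺]_in) with z = +2.
= (61.3/2) · log₁₀(1.39/0.415) = 30.65 · log₁₀(3.349)
= 30.65 · (0.5250) = 16.09 mV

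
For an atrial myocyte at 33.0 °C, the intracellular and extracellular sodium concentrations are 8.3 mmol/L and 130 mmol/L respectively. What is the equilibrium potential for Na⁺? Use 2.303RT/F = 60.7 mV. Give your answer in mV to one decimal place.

72.5 mV

E = (60.7/z) · log₁₀([Na⁺]_out/[Na⁺]_in) with z = +1.
= (60.7/1) · log₁₀(130/8.3) = 60.70 · log₁₀(15.66)
= 60.70 · (1.1949) = 72.53 mV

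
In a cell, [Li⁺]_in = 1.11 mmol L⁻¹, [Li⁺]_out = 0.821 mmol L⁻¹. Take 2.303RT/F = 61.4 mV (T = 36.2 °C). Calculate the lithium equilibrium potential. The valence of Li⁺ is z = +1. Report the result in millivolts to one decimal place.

-8.0 mV

E = (61.4/z) · log₁₀([Li⁺]_out/[Li⁺]_in) with z = +1.
= (61.4/1) · log₁₀(0.821/1.11) = 61.40 · log₁₀(0.7396)
= 61.40 · (-0.1310) = -8.04 mV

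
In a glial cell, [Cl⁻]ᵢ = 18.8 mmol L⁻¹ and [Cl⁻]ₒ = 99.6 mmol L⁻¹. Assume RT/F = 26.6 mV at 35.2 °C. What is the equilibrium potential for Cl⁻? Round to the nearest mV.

-44 mV

E = (26.6/z) · ln([Cl⁻]_out/[Cl⁻]_in) with z = -1.
For an anion, dividing by z = -1 reverses the sign.
= (26.6/-1) · ln(99.6/18.8) = -26.60 · ln(5.298)
= -26.60 · (1.6673) = -44.35 mV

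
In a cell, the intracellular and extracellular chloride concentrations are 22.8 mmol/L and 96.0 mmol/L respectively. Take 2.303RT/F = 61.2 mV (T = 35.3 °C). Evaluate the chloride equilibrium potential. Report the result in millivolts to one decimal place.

E = (61.2/z) · log₁₀([Cl⁻]_out/[Cl⁻]_in) with z = -1.
For an anion, dividing by z = -1 reverses the sign.
= (61.2/-1) · log₁₀(96.0/22.8) = -61.20 · log₁₀(4.211)
= -61.20 · (0.6243) = -38.21 mV

-38.2 mV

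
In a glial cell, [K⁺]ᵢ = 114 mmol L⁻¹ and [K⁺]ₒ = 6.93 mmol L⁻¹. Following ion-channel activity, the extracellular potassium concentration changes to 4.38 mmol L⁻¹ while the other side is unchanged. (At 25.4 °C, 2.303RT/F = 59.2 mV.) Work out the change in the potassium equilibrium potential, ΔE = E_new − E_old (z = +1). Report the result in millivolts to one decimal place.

-11.8 mV

E_old = (59.2/1)·log₁₀(6.93/114) = -72.00 mV
E_new = (59.2/1)·log₁₀(4.38/114) = -83.79 mV
ΔE = -83.79 − (-72.00) = -11.80 mV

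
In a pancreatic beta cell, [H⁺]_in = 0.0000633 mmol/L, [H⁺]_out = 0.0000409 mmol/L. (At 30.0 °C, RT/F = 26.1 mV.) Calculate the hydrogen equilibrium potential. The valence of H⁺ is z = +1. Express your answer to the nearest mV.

-11 mV

E = (26.1/z) · ln([H⁺]_out/[H⁺]_in) with z = +1.
= (26.1/1) · ln(0.0000409/0.0000633) = 26.10 · ln(0.6461)
= 26.10 · (-0.4368) = -11.40 mV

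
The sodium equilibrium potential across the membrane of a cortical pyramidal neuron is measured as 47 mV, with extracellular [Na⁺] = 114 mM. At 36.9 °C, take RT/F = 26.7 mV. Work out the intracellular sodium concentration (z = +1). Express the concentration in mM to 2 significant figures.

Nernst: E = (26.7/1) · ln([out]/[in]), so ln([out]/[in]) = 47.0 × 1 / 26.7 = 1.7603.
[out]/[in] = e^(1.7603) = 5.814.
[in] = 114 / 5.814 = 19.61 mM.

20 mM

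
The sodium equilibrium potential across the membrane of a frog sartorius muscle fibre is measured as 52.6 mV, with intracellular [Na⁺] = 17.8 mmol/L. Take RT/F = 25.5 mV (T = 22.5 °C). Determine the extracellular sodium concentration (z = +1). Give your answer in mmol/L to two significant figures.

140 mmol/L

Nernst: E = (25.5/1) · ln([out]/[in]), so ln([out]/[in]) = 52.6 × 1 / 25.5 = 2.0627.
[out]/[in] = e^(2.0627) = 7.868.
[out] = 7.868 × 17.8 = 140 mmol/L.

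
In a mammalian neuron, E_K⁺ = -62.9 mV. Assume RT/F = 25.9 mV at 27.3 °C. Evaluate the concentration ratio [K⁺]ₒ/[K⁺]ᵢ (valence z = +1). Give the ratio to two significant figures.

ln([out]/[in]) = E·z/(25.9) = -62.9 × 1 / 25.9 = -2.4286
[out]/[in] = e^(-2.4286) = 0.08816

0.088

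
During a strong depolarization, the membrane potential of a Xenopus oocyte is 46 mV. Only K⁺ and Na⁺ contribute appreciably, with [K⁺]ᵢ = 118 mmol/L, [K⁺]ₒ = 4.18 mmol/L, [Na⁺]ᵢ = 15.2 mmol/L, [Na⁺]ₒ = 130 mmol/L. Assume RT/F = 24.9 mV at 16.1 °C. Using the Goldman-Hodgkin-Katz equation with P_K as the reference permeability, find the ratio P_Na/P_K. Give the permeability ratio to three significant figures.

Let α = P_Na/P_K. GHK: Vm = 24.9·ln[(Kₒ + α·Naₒ)/(Kᵢ + α·Naᵢ)].
e^(Vm/24.9) = e^(46.0/24.9) = 6.3432
So 6.3432·(Kᵢ + α·Naᵢ) = Kₒ + α·Naₒ → α = (6.3432·118.0 − 4.18) / (130.0 − 6.3432·15.2)
α = (748.5 − 4.18) / (130.0 − 96.42) = 744.3/33.58 = 22.16

22.2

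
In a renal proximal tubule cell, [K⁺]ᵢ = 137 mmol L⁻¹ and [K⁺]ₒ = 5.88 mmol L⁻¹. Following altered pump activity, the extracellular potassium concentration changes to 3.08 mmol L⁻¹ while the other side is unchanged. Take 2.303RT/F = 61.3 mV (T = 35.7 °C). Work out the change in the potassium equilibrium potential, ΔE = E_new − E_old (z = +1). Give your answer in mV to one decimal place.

-17.2 mV

E_old = (61.3/1)·log₁₀(5.88/137) = -83.82 mV
E_new = (61.3/1)·log₁₀(3.08/137) = -101.03 mV
ΔE = -101.03 − (-83.82) = -17.21 mV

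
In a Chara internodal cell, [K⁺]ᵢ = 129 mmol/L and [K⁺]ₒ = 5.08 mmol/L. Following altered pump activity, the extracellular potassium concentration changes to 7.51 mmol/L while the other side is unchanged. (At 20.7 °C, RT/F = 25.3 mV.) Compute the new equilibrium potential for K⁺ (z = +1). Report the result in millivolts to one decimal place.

After the shift: [K⁺]_out = 7.51, [K⁺]_in = 129 mmol/L.
E_new = (25.3/1)·ln(7.51/129) = 25.30 · (-2.8436) = -71.94 mV

-71.9 mV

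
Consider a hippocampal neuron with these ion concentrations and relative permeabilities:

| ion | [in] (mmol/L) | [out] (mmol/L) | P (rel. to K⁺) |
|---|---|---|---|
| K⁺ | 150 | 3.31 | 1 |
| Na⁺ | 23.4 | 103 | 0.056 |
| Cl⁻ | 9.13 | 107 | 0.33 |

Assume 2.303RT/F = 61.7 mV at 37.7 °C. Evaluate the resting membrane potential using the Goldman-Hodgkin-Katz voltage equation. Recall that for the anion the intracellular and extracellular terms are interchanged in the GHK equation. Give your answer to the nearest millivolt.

Vm = 61.7 · log₁₀[(Σ P·[cation]ₒ + Σ P·[anion]ᵢ) / (Σ P·[cation]ᵢ + Σ P·[anion]ₒ)]
Numerator = 1×3.31 + 0.056×103 + 0.33×9.13 = 12.09
Denominator = 1×150 + 0.056×23.4 + 0.33×107 = 186.6
Vm = 61.7 · log₁₀(0.064789) = 61.7 × (-1.1885) = -73.33 mV

-73 mV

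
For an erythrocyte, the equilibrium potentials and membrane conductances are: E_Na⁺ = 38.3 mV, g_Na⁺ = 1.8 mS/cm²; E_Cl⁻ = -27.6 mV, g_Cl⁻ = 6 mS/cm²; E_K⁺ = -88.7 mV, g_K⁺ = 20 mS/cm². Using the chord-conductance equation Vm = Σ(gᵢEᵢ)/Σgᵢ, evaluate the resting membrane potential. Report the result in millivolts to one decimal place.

-67.3 mV

Σ gᵢEᵢ = 1.8·(38.3) + 6·(-27.6) + 20·(-88.7) = -1870.66
Σ gᵢ = 1.8 + 6 + 20 = 27.8
Vm = -1870.66 / 27.8 = -67.29 mV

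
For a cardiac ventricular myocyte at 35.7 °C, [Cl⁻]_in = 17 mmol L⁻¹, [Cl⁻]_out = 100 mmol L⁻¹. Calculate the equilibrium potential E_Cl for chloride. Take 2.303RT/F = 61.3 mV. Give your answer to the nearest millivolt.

-47 mV

E = (61.3/z) · log₁₀([Cl⁻]_out/[Cl⁻]_in) with z = -1.
For an anion, dividing by z = -1 reverses the sign.
= (61.3/-1) · log₁₀(100/17) = -61.30 · log₁₀(5.882)
= -61.30 · (0.7696) = -47.17 mV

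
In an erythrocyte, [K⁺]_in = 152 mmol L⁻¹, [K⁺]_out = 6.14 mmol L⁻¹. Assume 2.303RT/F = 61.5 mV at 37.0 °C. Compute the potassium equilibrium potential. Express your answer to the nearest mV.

E = (61.5/z) · log₁₀([K⁺]_out/[K⁺]_in) with z = +1.
= (61.5/1) · log₁₀(6.14/152) = 61.50 · log₁₀(0.04039)
= 61.50 · (-1.3937) = -85.71 mV

-86 mV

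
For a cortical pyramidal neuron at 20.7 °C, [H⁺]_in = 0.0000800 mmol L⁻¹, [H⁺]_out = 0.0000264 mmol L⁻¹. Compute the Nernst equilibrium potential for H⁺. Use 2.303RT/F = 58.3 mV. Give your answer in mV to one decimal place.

E = (58.3/z) · log₁₀([H⁺]_out/[H⁺]_in) with z = +1.
= (58.3/1) · log₁₀(0.0000264/0.0000800) = 58.30 · log₁₀(0.33)
= 58.30 · (-0.4815) = -28.07 mV

-28.1 mV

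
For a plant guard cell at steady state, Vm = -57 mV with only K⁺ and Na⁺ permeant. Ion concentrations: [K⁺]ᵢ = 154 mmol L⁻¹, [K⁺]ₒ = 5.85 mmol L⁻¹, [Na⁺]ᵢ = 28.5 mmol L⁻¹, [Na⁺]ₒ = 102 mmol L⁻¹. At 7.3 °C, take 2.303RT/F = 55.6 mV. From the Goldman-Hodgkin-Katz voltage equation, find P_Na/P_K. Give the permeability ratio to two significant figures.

0.087

Let α = P_Na/P_K. GHK: Vm = 55.6·log₁₀[(Kₒ + α·Naₒ)/(Kᵢ + α·Naᵢ)].
10^(Vm/55.6) = 10^(-57.0/55.6) = 0.094367
So 0.094367·(Kᵢ + α·Naᵢ) = Kₒ + α·Naₒ → α = (0.094367·154.0 − 5.85) / (102.0 − 0.094367·28.5)
α = (14.53 − 5.85) / (102.0 − 2.689) = 8.683/99.31 = 0.08743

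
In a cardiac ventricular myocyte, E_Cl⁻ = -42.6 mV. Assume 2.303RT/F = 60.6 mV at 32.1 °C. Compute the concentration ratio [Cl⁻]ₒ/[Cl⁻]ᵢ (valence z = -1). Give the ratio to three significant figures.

log₁₀([out]/[in]) = E·z/(60.6) = -42.6 × -1 / 60.6 = 0.7030
[out]/[in] = 10^(0.7030) = 5.046

5.05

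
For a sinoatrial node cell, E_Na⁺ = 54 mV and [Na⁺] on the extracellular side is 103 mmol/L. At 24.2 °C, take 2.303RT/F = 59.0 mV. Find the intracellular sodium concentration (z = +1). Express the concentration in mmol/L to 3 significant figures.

Nernst: E = (59.0/1) · log₁₀([out]/[in]), so log₁₀([out]/[in]) = 54.0 × 1 / 59.0 = 0.9153.
[out]/[in] = 10^(0.9153) = 8.227.
[in] = 103 / 8.227 = 12.52 mmol/L.

12.5 mmol/L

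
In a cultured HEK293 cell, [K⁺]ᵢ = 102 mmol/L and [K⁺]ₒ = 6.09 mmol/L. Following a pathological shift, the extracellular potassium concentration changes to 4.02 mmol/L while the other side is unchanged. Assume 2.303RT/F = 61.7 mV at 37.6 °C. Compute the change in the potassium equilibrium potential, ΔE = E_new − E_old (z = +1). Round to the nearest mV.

-11 mV

E_old = (61.7/1)·log₁₀(6.09/102) = -75.52 mV
E_new = (61.7/1)·log₁₀(4.02/102) = -86.65 mV
ΔE = -86.65 − (-75.52) = -11.13 mV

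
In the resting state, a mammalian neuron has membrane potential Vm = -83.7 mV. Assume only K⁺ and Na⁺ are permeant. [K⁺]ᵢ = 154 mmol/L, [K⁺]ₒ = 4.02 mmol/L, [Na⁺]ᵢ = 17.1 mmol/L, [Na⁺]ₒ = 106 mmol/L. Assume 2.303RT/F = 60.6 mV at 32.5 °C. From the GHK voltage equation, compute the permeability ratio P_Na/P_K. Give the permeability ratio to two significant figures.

0.023

Let α = P_Na/P_K. GHK: Vm = 60.6·log₁₀[(Kₒ + α·Naₒ)/(Kᵢ + α·Naᵢ)].
10^(Vm/60.6) = 10^(-83.7/60.6) = 0.041573
So 0.041573·(Kᵢ + α·Naᵢ) = Kₒ + α·Naₒ → α = (0.041573·154.0 − 4.02) / (106.0 − 0.041573·17.1)
α = (6.402 − 4.02) / (106.0 − 0.7109) = 2.382/105.3 = 0.02263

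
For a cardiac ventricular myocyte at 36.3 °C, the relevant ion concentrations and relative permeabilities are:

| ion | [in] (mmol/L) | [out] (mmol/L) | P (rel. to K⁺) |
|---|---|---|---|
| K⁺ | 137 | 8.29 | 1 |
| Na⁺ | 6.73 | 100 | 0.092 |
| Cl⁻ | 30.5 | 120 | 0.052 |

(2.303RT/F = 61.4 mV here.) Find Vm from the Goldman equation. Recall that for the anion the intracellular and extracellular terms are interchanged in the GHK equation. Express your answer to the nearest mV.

Vm = 61.4 · log₁₀[(Σ P·[cation]ₒ + Σ P·[anion]ᵢ) / (Σ P·[cation]ᵢ + Σ P·[anion]ₒ)]
Numerator = 1×8.29 + 0.092×100 + 0.052×30.5 = 19.08
Denominator = 1×137 + 0.092×6.73 + 0.052×120 = 143.9
Vm = 61.4 · log₁₀(0.1326) = 61.4 × (-0.8775) = -53.88 mV

-54 mV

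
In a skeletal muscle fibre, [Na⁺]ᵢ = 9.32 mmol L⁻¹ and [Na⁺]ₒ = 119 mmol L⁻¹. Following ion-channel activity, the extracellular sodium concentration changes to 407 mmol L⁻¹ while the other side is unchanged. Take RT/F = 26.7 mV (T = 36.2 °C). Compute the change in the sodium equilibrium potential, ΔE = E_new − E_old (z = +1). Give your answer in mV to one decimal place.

32.8 mV

E_old = (26.7/1)·ln(119/9.32) = 68.00 mV
E_new = (26.7/1)·ln(407/9.32) = 100.84 mV
ΔE = 100.84 − (68.00) = 32.83 mV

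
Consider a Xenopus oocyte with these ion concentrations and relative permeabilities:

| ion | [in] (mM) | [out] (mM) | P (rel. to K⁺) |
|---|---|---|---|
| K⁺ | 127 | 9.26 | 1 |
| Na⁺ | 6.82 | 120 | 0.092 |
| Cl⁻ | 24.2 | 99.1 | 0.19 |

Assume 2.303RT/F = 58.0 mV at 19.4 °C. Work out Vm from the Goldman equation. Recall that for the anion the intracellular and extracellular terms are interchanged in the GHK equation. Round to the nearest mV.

Vm = 58.0 · log₁₀[(Σ P·[cation]ₒ + Σ P·[anion]ᵢ) / (Σ P·[cation]ᵢ + Σ P·[anion]ₒ)]
Numerator = 1×9.26 + 0.092×120 + 0.19×24.2 = 24.9
Denominator = 1×127 + 0.092×6.82 + 0.19×99.1 = 146.5
Vm = 58.0 · log₁₀(0.17) = 58.0 × (-0.7695) = -44.63 mV

-45 mV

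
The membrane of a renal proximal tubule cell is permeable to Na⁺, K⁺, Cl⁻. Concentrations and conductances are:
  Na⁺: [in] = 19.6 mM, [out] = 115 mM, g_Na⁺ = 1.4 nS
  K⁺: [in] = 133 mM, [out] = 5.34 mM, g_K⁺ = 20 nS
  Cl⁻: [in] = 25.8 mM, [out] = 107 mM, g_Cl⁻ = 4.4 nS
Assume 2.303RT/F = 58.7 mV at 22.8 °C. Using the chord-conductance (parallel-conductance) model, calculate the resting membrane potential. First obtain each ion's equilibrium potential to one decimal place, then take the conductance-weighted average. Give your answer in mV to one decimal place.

-67.3 mV

E_Na⁺ = (58.7/1)·log₁₀(115/19.6) = 45.1 mV
E_K⁺ = (58.7/1)·log₁₀(5.34/133) = -82.0 mV
E_Cl⁻ = (58.7/-1)·log₁₀(107/25.8) = -36.3 mV
Vm = (Σ gᵢEᵢ)/(Σ gᵢ) = (1.4·45.1 + 20·-82.0 + 4.4·-36.3) / (1.4 + 20 + 4.4)
= -1736.58 / 25.8 = -67.31 mV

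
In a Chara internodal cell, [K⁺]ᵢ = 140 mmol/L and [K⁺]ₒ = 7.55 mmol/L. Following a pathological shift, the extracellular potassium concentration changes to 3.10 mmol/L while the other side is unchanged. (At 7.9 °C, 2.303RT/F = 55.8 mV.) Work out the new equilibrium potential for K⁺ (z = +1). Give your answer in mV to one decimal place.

-92.3 mV

After the shift: [K⁺]_out = 3.10, [K⁺]_in = 140 mmol/L.
E_new = (55.8/1)·log₁₀(3.10/140) = 55.80 · (-1.6548) = -92.34 mV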